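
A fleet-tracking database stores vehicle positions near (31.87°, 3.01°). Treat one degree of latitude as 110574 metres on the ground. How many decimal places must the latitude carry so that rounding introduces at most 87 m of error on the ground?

3 decimal places

One degree of latitude covers 110574 m.
With N decimal places the half-ulp bound is 0.5·10⁻ᴺ°, or 0.5·10⁻ᴺ × 110574 m on the ground.
Setting 55287 × 10⁻ᴺ ≤ 87 gives 10ᴺ ≥ 635.5, i.e. N ≥ 2.80.
So 3 decimal places suffice (55.3 m); 2 would allow up to 553 m.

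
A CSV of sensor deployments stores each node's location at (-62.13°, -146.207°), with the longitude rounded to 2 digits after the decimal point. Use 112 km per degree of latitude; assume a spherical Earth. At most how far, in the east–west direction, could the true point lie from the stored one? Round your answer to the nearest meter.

262 meters

Rounding to 2 decimal places leaves the longitude within ±0.005° of the true value.
At latitude 62.13° a degree of longitude spans 112000 m × cos 62.13° = 112000 × 0.4675 ≈ 52356.3 m.
So at most 0.005° × 52356.3 ≈ 261.782 m east–west.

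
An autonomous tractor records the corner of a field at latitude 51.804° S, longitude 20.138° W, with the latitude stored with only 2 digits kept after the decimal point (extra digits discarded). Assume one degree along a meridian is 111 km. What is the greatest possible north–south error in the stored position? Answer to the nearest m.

Truncating at 2 decimal places can drop up to a full unit in the last place, so the latitude may be off by as much as 0.01°.
Along the meridian that is 0.01° × 111000 m/° = 1110 m.

1110 m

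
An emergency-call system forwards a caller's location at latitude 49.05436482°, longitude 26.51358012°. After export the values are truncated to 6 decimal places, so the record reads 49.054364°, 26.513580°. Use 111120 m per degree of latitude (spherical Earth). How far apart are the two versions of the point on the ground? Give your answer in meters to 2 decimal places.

Δlat = 49.05436482 − 49.054364 = +0.00000082°; Δlon = 26.51358012 − 26.513580 = +0.00000012°.
N–S: 0.00000082° × 111120 m/° = 0.0911184 m.
East–west at this latitude: 0.00000012° × 111120 × cos 49.0544° ≈ 0.00000012 × 72821.7 = 0.0087386 m.
Combined displacement = (0.0911184² + 0.0087386²)^½ ≈ 0.0915365 m.

0.09 meters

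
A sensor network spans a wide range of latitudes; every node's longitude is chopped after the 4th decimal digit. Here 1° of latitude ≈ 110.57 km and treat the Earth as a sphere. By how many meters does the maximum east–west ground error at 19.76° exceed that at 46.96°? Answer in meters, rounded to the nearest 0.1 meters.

2.9 meters

Truncating at 4 decimal places can drop up to a full unit in the last place, so the longitude may be off by as much as 0.0001°.
At 19.76°: 0.0001° × 110570 × cos 19.76° = 0.0001 × 110570 × 0.9411 ≈ 10.406 m.
Error at 46.96° = 0.0001° × 110570 × cos 46.96° ≈ 11.057 × 0.6825 = 7.5465 m.
Difference: 10.406 − 7.5465 = 2.8594 m.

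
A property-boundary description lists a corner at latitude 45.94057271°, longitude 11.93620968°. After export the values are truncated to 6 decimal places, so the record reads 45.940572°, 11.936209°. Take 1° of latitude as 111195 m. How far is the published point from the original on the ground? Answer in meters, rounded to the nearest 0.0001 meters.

The latitude changed by +0.00000071° and the longitude by +0.00000068°.
North–south shift: 0.00000071 × 111195 = 0.0789484 m.
East–west at this latitude: 0.00000068° × 111195 × cos 45.9406° ≈ 0.00000068 × 77325.5 = 0.0525813 m.
Combined displacement = (0.0789484² + 0.0525813²)^½ ≈ 0.094856 m.

0.0949 meters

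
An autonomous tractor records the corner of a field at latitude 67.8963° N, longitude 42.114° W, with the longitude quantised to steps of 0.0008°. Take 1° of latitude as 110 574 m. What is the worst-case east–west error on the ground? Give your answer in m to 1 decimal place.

16.6 m

With a 0.0008° grid the true value lies within half a step, ±0.0008°/2 = ±0.0004°, of the stored one.
One degree of longitude at 67.8963° is 110574 × cos 67.8963° ≈ 110574 × 0.3763 = 41607.2 m.
Maximum E–W displacement: 0.0004 × 41607.2 = 16.6429 m.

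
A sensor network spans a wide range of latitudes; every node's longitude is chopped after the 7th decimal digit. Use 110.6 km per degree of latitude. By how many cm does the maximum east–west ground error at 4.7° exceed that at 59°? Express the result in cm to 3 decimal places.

0.533 cm

Truncating at 7 decimal places can drop up to a full unit in the last place, so the longitude may be off by as much as 1e-07°.
At 4.7°: 1e-07° × 110600 × cos 4.7° = 1e-07 × 110600 × 0.9966 ≈ 0.011023 m.
At 59°: 1e-07° × 110600 × cos 59° = 1e-07 × 110600 × 0.5150 ≈ 0.0056963 m.
Difference: 0.011023 − 0.0056963 = 0.0053265 m.
That is 0.00532649 m = 0.53265 cm.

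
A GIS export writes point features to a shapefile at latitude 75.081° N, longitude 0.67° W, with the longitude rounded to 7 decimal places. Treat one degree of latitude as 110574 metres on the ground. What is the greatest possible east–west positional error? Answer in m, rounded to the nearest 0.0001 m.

0.0014 m

Rounding to 7 decimal places leaves the longitude within ±5e-08° of the true value.
Parallels shrink by cos φ, so at 75.081° a degree of longitude is 110574 × 0.2575 ≈ 28467.6 m.
Maximum E–W displacement: 5e-08 × 28467.6 = 0.00142338 m.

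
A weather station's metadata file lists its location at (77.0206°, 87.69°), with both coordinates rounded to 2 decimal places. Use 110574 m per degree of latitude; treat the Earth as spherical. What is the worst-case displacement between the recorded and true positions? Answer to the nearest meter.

567 meters

Rounding to 2 decimal places leaves each coordinate within ±0.005° of the true value.
North–south component: 0.005° × 110574 = 552.87 m.
E–W at 77.0206°: 0.005° × 110574 × cos 77.0206° = 0.005 × 110574 × 0.2246 ≈ 124.175 m.
Worst case both components are at the extreme and orthogonal: √(552.87² + 124.175²) ≈ 566.643 m.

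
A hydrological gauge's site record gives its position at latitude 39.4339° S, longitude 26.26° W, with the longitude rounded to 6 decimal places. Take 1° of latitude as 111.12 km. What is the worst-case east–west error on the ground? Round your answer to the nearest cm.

Rounding to 6 decimal places leaves the longitude within ±5e-07° of the true value.
Parallels shrink by cos φ, so at 39.4339° a degree of longitude is 111120 × 0.7724 ≈ 85824.4 m.
So at most 5e-07° × 85824.4 ≈ 0.0429122 m east–west.
That is 0.0429122 m = 4.2912 cm.

4 cm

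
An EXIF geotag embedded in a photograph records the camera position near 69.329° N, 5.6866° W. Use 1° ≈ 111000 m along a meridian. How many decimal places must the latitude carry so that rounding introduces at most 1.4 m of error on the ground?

5 decimal places

One degree of latitude covers 111000 m.
Rounding to N decimal places gives at most 0.5 × 10⁻ᴺ degrees of error, i.e. 0.5 × 10⁻ᴺ × 111000 m.
Need 0.5 × 111000 × 10⁻ᴺ ≤ 1.4 → 10⁻ᴺ ≤ 2.523e-05, so N ≥ 4.60.
N = 4 would give 5.55 m (too coarse); N = 5 gives 0.555 m ≤ 1.4 m.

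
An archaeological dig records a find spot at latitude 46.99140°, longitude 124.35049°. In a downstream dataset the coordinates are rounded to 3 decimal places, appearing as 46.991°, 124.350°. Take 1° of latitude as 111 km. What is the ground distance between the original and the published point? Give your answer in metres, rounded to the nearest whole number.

Δlat = 46.99140 − 46.991 = +0.00040°; Δlon = 124.35049 − 124.350 = +0.00049°.
N–S: 0.00040° × 111000 m/° = 44.4 m.
E–W at 46.991°: 0.00049° × 111000 × cos 46.991° = 0.00049 × 111000 × 0.6821 ≈ 37.1001 m.
Hypotenuse of the two orthogonal shifts: √(44.4² + 37.1001²) = 57.86 m.

58 metres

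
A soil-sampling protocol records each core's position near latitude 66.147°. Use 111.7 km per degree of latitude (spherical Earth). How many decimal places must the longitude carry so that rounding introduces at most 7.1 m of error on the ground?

4 decimal places

At 66.147° one degree of longitude covers 111700 × cos 66.147° ≈ 111700 × 0.4044 ≈ 45170.5 m.
With N decimal places the half-ulp bound is 0.5·10⁻ᴺ°, or 0.5·10⁻ᴺ × 45170.5 m on the ground.
Need 0.5 × 45170.5 × 10⁻ᴺ ≤ 7.1 → 10⁻ᴺ ≤ 3.144e-04, so N ≥ 3.50.
So 4 decimal places suffice (2.26 m); 3 would allow up to 22.6 m.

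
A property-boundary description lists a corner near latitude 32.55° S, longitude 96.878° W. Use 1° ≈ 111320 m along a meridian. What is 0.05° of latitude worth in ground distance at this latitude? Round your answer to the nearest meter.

5566 meters

0.05° × 111320 m/° = 5566 m.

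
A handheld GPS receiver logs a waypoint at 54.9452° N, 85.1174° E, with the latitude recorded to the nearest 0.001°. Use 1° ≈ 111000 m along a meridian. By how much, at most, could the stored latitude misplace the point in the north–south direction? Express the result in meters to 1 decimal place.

55.5 meters

Rounding to 3 decimal places leaves the latitude within ±0.0005° of the true value.
So the N–S error is at most 0.0005 × 111000 = 55.5 m.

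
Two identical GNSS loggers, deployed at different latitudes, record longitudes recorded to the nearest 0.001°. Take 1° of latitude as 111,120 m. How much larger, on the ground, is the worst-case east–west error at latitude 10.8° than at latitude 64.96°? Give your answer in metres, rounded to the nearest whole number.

31 metres

Rounding to 3 decimal places leaves the longitude within ±0.0005° of the true value.
Error at 10.8° = 0.0005° × 111120 × cos 10.8° ≈ 55.56 × 0.9823 = 54.576 m.
Error at 64.96° = 0.0005° × 111120 × cos 64.96° ≈ 55.56 × 0.4233 = 23.516 m.
Difference: 54.576 − 23.516 = 31.06 m.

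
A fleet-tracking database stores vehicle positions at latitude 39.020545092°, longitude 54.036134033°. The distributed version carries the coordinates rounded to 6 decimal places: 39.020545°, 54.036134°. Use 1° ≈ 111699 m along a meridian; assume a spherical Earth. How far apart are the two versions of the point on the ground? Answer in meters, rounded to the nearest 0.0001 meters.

Δlat = 39.020545092 − 39.020545 = +0.000000092°; Δlon = 54.036134033 − 54.036134 = +0.000000033°.
N–S: 0.000000092° × 111699 m/° = 0.0102763 m.
East–west at this latitude: 0.000000033° × 111699 × cos 39.0205° ≈ 0.000000033 × 86781.2 = 0.00286378 m.
Distance: √(0.0102763² + 0.00286378²) ≈ 0.0106679 m.

0.0107 meters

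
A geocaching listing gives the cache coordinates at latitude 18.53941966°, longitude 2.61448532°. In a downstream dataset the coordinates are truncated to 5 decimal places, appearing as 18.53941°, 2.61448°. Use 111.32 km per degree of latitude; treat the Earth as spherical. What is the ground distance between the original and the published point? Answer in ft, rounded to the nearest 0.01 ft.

The latitude changed by +0.00000966° and the longitude by +0.00000532°.
North–south shift: 0.00000966 × 111320 = 1.07535 m.
E–W at 18.5394°: 0.00000532° × 111320 × cos 18.5394° = 0.00000532 × 111320 × 0.9481 ≈ 0.561489 m.
Distance: √(1.07535² + 0.561489²) ≈ 1.21312 m.
Converting: 1.21312 m × 3.2808 ft/m ≈ 3.98 ft.

3.98 ft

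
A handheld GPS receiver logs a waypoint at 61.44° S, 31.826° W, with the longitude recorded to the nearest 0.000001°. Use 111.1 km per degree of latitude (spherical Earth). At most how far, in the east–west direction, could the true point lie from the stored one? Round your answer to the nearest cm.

3 cm

Rounding to 6 decimal places leaves the longitude within ±5e-07° of the true value.
One degree of longitude at 61.44° is 111100 × cos 61.44° ≈ 111100 × 0.4781 = 53114.6 m.
Maximum E–W displacement: 5e-07 × 53114.6 = 0.0265573 m.
That is 0.0265573 m = 2.6557 cm.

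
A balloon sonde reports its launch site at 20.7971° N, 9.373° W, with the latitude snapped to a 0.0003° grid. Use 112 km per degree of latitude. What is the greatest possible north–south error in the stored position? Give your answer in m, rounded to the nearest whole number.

With a 0.0003° grid the true value lies within half a step, ±0.0003°/2 = ±0.00015°, of the stored one.
Along the meridian that is 0.00015° × 112000 m/° = 16.8 m.

17 m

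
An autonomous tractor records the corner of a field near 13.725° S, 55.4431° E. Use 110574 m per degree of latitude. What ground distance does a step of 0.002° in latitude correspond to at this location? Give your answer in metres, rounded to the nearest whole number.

Along a meridian 0.002° is 0.002 × 110574 = 221.148 m.

221 metres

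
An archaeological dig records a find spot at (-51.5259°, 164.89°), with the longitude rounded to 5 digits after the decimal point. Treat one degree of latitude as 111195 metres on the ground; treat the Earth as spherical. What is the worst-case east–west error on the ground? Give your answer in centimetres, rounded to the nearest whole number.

35 centimetres

Rounding to 5 decimal places leaves the longitude within ±5e-06° of the true value.
One degree of longitude at 51.5259° is 111195 × cos 51.5259° ≈ 111195 × 0.6222 = 69181.2 m.
East–west error: 5e-06° × 69181.2 m/° ≈ 0.345906 m.
That is 0.345906 m = 34.591 cm.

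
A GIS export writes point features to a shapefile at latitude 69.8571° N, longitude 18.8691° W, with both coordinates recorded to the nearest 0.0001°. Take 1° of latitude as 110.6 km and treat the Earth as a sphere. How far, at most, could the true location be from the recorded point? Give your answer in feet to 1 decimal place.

19.2 feet

Rounding to 4 decimal places leaves each coordinate within ±5e-05° of the true value.
Latitude error → 5e-05 × 110600 = 5.53 m along the meridian.
East–west component at 69.8571°: 5e-05° × 110600 × cos 69.8571° ≈ 5e-05 × 38086.5 ≈ 1.90433 m.
The two errors are perpendicular, so the maximum displacement is √(5.53² + 1.90433²) ≈ 5.84871 m.
In feet: 5.84871 m ÷ 0.3048 ≈ 19.189 ft.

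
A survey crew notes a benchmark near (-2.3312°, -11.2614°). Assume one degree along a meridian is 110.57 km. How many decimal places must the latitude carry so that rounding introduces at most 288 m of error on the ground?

3

One degree of latitude covers 110570 m.
Rounding to N decimal places gives at most 0.5 × 10⁻ᴺ degrees of error, i.e. 0.5 × 10⁻ᴺ × 110570 m.
Need 0.5 × 110570 × 10⁻ᴺ ≤ 288 → 10⁻ᴺ ≤ 5.209e-03, so N ≥ 2.28.
N = 2 would give 553 m (too coarse); N = 3 gives 55.3 m ≤ 288 m.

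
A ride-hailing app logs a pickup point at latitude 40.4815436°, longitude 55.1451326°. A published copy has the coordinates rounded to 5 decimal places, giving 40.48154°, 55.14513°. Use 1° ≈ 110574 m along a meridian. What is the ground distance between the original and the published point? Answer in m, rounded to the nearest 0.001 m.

The latitude changed by +0.0000036° and the longitude by +0.0000026°.
North–south shift: 0.0000036 × 110574 = 0.398066 m.
E–W at 40.4815°: 0.0000026° × 110574 × cos 40.4815° = 0.0000026 × 110574 × 0.7606 ≈ 0.218671 m.
Combined displacement = (0.398066² + 0.218671²)^½ ≈ 0.454174 m.

0.454 m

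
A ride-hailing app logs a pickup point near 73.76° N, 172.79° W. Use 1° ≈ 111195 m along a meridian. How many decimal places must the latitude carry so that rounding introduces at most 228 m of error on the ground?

3

One degree of latitude covers 111195 m.
N decimal places → at most half a unit in the last place, 0.5 × 10⁻ᴺ° = 111195/2 × 10⁻ᴺ m.
Setting 55597.5 × 10⁻ᴺ ≤ 228 gives 10ᴺ ≥ 243.8, i.e. N ≥ 2.39.
At 2 places the error can reach 556 m, but 3 places keeps it to 55.6 m.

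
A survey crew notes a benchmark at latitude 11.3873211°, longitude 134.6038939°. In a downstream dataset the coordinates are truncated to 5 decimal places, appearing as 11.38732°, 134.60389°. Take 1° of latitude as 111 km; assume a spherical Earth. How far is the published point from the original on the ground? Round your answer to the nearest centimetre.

The latitude changed by +0.0000011° and the longitude by +0.0000039°.
North–south shift: 0.0000011 × 111000 = 0.1221 m.
East–west at this latitude: 0.0000039° × 111000 × cos 11.3873° ≈ 0.0000039 × 108815 = 0.424378 m.
Combined displacement = (0.1221² + 0.424378²)^½ ≈ 0.441594 m.
That is 0.441594 m = 44.159 cm.

44 centimetres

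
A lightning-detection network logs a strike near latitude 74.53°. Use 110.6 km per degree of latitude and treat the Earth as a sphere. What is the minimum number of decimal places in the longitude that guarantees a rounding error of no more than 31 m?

At 74.53° one degree of longitude covers 110600 × cos 74.53° ≈ 110600 × 0.2667 ≈ 29500.8 m.
With N decimal places the half-ulp bound is 0.5·10⁻ᴺ°, or 0.5·10⁻ᴺ × 29500.8 m on the ground.
Setting 14750.4 × 10⁻ᴺ ≤ 31 gives 10ᴺ ≥ 475.8, i.e. N ≥ 2.68.
At 2 places the error can reach 148 m, but 3 places keeps it to 14.8 m.

3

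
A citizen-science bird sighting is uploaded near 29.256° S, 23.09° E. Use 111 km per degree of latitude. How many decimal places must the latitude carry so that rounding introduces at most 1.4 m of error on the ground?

One degree of latitude covers 111000 m.
With N decimal places the half-ulp bound is 0.5·10⁻ᴺ°, or 0.5·10⁻ᴺ × 111000 m on the ground.
Need 0.5 × 111000 × 10⁻ᴺ ≤ 1.4 → 10⁻ᴺ ≤ 2.523e-05, so N ≥ 4.60.
So 5 decimal places suffice (0.555 m); 4 would allow up to 5.55 m.

5 decimal places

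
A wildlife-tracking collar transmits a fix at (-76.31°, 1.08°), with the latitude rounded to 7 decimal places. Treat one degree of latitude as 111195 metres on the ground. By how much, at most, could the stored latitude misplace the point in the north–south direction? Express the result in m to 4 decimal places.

0.0056 m

Rounding to 7 decimal places leaves the latitude within ±5e-08° of the true value.
North–south distance: 5e-08° × 111195 m/° = 0.00555975 m.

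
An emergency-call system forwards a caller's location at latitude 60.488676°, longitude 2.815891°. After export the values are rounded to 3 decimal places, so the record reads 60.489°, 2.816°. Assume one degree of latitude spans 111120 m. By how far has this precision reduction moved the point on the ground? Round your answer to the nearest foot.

120 feet

Δlat = 60.488676 − 60.489 = -0.000324°; Δlon = 2.815891 − 2.816 = -0.000109°.
N–S: -0.000324° × 111120 m/° = -36.0029 m.
East–west at this latitude: -0.000109° × 111120 × cos 60.489° ≈ -0.000109 × 54736.7 = -5.9663 m.
Combined displacement = (36.0029² + 5.9663²)^½ ≈ 36.4939 m.
In feet: 36.4939 m ÷ 0.3048 ≈ 119.73 ft.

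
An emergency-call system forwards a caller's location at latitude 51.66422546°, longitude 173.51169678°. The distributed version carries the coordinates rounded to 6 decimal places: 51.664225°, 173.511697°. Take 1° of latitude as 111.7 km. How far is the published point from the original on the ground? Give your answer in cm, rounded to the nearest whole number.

5 cm

Δlat = 51.66422546 − 51.664225 = +0.00000046°; Δlon = 173.51169678 − 173.511697 = -0.00000022°.
N–S: 0.00000046° × 111700 m/° = 0.051382 m.
E–W at 51.6642°: -0.00000022° × 111700 × cos 51.6642° = -0.00000022 × 111700 × 0.6203 ≈ -0.0152425 m.
Hypotenuse of the two orthogonal shifts: √(0.051382² + 0.0152425²) = 0.0535952 m.
That is 0.0535952 m = 5.3595 cm.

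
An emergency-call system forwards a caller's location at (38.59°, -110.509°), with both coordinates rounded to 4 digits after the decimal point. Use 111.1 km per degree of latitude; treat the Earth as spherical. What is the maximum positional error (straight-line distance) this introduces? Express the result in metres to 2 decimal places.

7.05 metres

Rounding to 4 decimal places leaves each coordinate within ±5e-05° of the true value.
Latitude error → 5e-05 × 111100 = 5.555 m along the meridian.
E–W at 38.59°: 5e-05° × 111100 × cos 38.59° = 5e-05 × 111100 × 0.7816 ≈ 4.34195 m.
The two errors are perpendicular, so the maximum displacement is √(5.555² + 4.34195²) ≈ 7.05057 m.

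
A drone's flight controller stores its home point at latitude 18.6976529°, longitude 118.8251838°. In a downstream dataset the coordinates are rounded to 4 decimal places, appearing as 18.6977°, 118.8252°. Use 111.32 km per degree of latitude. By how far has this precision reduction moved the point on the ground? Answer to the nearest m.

6 m

The latitude changed by -0.0000471° and the longitude by -0.0000162°.
North–south shift: -0.0000471 × 111320 = -5.24317 m.
E–W at 18.6977°: -0.0000162° × 111320 × cos 18.6977° = -0.0000162 × 111320 × 0.9472 ≈ -1.70821 m.
Distance: √(5.24317² + 1.70821²) ≈ 5.51442 m.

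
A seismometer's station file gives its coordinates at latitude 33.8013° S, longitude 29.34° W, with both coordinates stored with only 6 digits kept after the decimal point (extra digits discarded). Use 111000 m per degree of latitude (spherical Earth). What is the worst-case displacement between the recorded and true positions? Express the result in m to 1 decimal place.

0.1 m

Truncating at 6 decimal places can drop up to a full unit in the last place, so each coordinate may be off by as much as 1e-06°.
N–S: 1e-06° × 111000 m/° = 0.111 m.
E–W at 33.8013°: 1e-06° × 111000 × cos 33.8013° = 1e-06 × 111000 × 0.8310 ≈ 0.0922379 m.
Worst case both components are at the extreme and orthogonal: √(0.111² + 0.0922379²) ≈ 0.144322 m.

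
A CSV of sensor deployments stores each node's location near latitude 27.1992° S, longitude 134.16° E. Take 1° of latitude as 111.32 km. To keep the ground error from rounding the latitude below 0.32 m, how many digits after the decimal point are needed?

One degree of latitude covers 111320 m.
Rounding to N decimal places gives at most 0.5 × 10⁻ᴺ degrees of error, i.e. 0.5 × 10⁻ᴺ × 111320 m.
Need 0.5 × 111320 × 10⁻ᴺ ≤ 0.32 → 10⁻ᴺ ≤ 5.749e-06, so N ≥ 5.24.
N = 5 would give 0.557 m (too coarse); N = 6 gives 0.0557 m ≤ 0.32 m.

6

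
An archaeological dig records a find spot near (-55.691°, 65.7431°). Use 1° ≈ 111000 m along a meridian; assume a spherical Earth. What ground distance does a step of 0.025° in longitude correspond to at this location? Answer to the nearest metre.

One degree of longitude here spans 111000 × cos 55.691° = 111000 × 0.5637 ≈ 62565.8 m; 0.025° of that is 1564.14 m.

1564 metres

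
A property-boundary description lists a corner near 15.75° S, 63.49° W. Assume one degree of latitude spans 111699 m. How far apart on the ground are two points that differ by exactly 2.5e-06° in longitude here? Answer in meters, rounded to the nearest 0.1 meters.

2.5e-06° of longitude at 15.75° is 2.5e-06 × 111699 × cos 15.75° ≈ 2.5e-06 × 107505 = 0.268763 m.

0.3 meters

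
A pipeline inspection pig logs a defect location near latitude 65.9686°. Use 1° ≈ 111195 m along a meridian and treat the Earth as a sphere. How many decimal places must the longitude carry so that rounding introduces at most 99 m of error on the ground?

3

At 65.9686° one degree of longitude covers 111195 × cos 65.9686° ≈ 111195 × 0.4072 ≈ 45282.7 m.
Rounding to N decimal places gives at most 0.5 × 10⁻ᴺ degrees of error, i.e. 0.5 × 10⁻ᴺ × 45282.7 m.
Need 0.5 × 45282.7 × 10⁻ᴺ ≤ 99 → 10⁻ᴺ ≤ 4.373e-03, so N ≥ 2.36.
N = 2 would give 226 m (too coarse); N = 3 gives 22.6 m ≤ 99 m.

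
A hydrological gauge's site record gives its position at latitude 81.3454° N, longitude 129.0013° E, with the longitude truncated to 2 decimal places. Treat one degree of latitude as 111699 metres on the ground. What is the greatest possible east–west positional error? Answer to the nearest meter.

168 meters

Truncating at 2 decimal places can drop up to a full unit in the last place, so the longitude may be off by as much as 0.01°.
Parallels shrink by cos φ, so at 81.3454° a degree of longitude is 111699 × 0.1505 ≈ 16808.2 m.
Maximum E–W displacement: 0.01 × 16808.2 = 168.082 m.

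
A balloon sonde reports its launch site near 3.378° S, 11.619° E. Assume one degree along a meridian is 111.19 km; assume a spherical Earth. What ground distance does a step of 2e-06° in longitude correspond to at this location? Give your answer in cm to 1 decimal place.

22.2 cm

One degree of longitude here spans 111190 × cos 3.378° = 111190 × 0.9983 ≈ 110997 m; 2e-06° of that is 0.221994 m.
That is 0.221994 m = 22.199 cm.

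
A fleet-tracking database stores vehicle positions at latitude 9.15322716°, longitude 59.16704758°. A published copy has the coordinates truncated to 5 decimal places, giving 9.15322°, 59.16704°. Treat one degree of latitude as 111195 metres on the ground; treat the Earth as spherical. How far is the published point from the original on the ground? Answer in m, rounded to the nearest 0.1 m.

Δlat = 9.15322716 − 9.15322 = +0.00000716°; Δlon = 59.16704758 − 59.16704 = +0.00000758°.
North–south shift: 0.00000716 × 111195 = 0.796156 m.
East–west at this latitude: 0.00000758° × 111195 × cos 9.15322° ≈ 0.00000758 × 109779 = 0.832126 m.
Distance: √(0.796156² + 0.832126²) ≈ 1.15165 m.

1.2 m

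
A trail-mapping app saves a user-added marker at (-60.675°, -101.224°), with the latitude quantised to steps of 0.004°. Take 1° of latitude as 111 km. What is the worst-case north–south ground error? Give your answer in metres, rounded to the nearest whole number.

With a 0.004° grid the true value lies within half a step, ±0.004°/2 = ±0.002°, of the stored one.
So the N–S error is at most 0.002 × 111000 = 222 m.

222 metres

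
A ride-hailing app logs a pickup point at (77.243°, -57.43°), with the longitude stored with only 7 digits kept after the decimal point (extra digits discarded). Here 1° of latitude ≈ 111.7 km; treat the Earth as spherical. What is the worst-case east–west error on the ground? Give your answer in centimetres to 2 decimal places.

0.25 centimetres

Truncating at 7 decimal places can drop up to a full unit in the last place, so the longitude may be off by as much as 1e-07°.
At latitude 77.243° a degree of longitude spans 111700 m × cos 77.243° = 111700 × 0.2208 ≈ 24665.2 m.
So at most 1e-07° × 24665.2 ≈ 0.00246652 m east–west.
That is 0.00246652 m = 0.24665 cm.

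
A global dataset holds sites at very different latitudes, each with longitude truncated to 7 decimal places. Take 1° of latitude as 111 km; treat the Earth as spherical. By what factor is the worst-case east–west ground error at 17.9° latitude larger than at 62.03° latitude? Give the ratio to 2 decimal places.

2.03

Truncating at 7 decimal places can drop up to a full unit in the last place, so the longitude may be off by as much as 1e-07°.
At 17.9°: 1e-07° × 111000 × cos 17.9° = 1e-07 × 111000 × 0.9516 ≈ 0.010563 m.
Error at 62.03° = 1e-07° × 111000 × cos 62.03° ≈ 0.0111 × 0.4690 = 0.005206 m.
Ratio: 0.010563 / 0.005206 = cos 17.9° / cos 62.03° ≈ 2.0289.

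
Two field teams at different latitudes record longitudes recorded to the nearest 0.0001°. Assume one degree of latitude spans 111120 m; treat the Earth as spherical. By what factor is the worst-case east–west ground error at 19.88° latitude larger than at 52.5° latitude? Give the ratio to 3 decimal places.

1.545

Rounding to 4 decimal places leaves the longitude within ±5e-05° of the true value.
At 19.88°: 5e-05° × 111120 × cos 19.88° = 5e-05 × 111120 × 0.9404 ≈ 5.2249 m.
At 52.5°: 5e-05° × 111120 × cos 52.5° = 5e-05 × 111120 × 0.6088 ≈ 3.3823 m.
Ratio: 5.2249 / 3.3823 = cos 19.88° / cos 52.5° ≈ 1.5448.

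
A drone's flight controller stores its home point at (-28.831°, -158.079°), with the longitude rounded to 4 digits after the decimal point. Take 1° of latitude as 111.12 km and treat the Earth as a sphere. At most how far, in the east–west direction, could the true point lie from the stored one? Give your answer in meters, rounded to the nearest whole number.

Rounding to 4 decimal places leaves the longitude within ±5e-05° of the true value.
One degree of longitude at 28.831° is 111120 × cos 28.831° ≈ 111120 × 0.8760 = 97346.2 m.
East–west error: 5e-05° × 97346.2 m/° ≈ 4.86731 m.

5 meters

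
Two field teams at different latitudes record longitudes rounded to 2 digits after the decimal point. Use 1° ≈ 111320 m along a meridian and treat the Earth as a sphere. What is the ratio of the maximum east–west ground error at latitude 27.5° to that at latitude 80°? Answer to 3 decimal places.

Rounding to 2 decimal places leaves the longitude within ±0.005° of the true value.
Error at 27.5° = 0.005° × 111320 × cos 27.5° ≈ 556.6 × 0.8870 = 493.71 m.
Error at 80° = 0.005° × 111320 × cos 80° ≈ 556.6 × 0.1736 = 96.653 m.
The ratio reduces to cos 27.5° / cos 80° = 0.8870/0.1736 ≈ 5.1081.

5.108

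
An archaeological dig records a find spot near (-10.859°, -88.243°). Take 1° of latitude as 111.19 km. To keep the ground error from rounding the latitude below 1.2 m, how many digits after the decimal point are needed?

5 decimal places

One degree of latitude covers 111190 m.
With N decimal places the half-ulp bound is 0.5·10⁻ᴺ°, or 0.5·10⁻ᴺ × 111190 m on the ground.
Setting 55595 × 10⁻ᴺ ≤ 1.2 gives 10ᴺ ≥ 4.633e+04, i.e. N ≥ 4.67.
N = 4 would give 5.56 m (too coarse); N = 5 gives 0.556 m ≤ 1.2 m.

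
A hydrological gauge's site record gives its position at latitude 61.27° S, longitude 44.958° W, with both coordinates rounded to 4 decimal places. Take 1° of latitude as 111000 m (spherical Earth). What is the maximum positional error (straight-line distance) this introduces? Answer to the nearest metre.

Rounding to 4 decimal places leaves each coordinate within ±5e-05° of the true value.
Latitude error → 5e-05 × 111000 = 5.55 m along the meridian.
Longitude error → 5e-05 × 111000 × cos 61.27° = 5e-05 × 111000 × 0.4807 ≈ 2.66779 m.
The two errors are perpendicular, so the maximum displacement is √(5.55² + 2.66779²) ≈ 6.15789 m.

6 metres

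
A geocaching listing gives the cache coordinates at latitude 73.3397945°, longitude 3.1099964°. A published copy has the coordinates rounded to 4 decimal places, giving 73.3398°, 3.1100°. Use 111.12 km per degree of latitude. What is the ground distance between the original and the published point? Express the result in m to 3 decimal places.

Δlat = 73.3397945 − 73.3398 = -0.0000055°; Δlon = 3.1099964 − 3.1100 = -0.0000036°.
North–south shift: -0.0000055 × 111120 = -0.61116 m.
E–W at 73.3398°: -0.0000036° × 111120 × cos 73.3398° = -0.0000036 × 111120 × 0.2867 ≈ -0.114687 m.
Combined displacement = (0.61116² + 0.114687²)^½ ≈ 0.621828 m.

0.622 m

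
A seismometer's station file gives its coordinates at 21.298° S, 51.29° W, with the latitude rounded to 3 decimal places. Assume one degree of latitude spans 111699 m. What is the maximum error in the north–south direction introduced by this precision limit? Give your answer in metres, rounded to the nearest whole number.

Rounding to 3 decimal places leaves the latitude within ±0.0005° of the true value.
North–south distance: 0.0005° × 111699 m/° = 55.8495 m.

56 metres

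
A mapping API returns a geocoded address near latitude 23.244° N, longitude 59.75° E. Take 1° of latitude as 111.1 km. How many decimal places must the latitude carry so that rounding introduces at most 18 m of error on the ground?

One degree of latitude covers 111100 m.
N decimal places → at most half a unit in the last place, 0.5 × 10⁻ᴺ° = 111100/2 × 10⁻ᴺ m.
Setting 55550 × 10⁻ᴺ ≤ 18 gives 10ᴺ ≥ 3086, i.e. N ≥ 3.49.
So 4 decimal places suffice (5.56 m); 3 would allow up to 55.6 m.

4 decimal places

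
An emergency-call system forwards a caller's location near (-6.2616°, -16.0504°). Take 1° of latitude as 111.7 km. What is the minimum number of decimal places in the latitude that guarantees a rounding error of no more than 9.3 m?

One degree of latitude covers 111700 m.
N decimal places → at most half a unit in the last place, 0.5 × 10⁻ᴺ° = 111700/2 × 10⁻ᴺ m.
Need 0.5 × 111700 × 10⁻ᴺ ≤ 9.3 → 10⁻ᴺ ≤ 1.665e-04, so N ≥ 3.78.
At 3 places the error can reach 55.9 m, but 4 places keeps it to 5.58 m.

4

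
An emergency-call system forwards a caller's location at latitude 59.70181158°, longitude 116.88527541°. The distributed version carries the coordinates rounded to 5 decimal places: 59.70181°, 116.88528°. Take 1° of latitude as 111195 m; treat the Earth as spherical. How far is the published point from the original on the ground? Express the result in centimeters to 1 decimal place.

Δlat = 59.70181158 − 59.70181 = +0.00000158°; Δlon = 116.88527541 − 116.88528 = -0.00000459°.
N–S: 0.00000158° × 111195 m/° = 0.175688 m.
E–W at 59.7018°: -0.00000459° × 111195 × cos 59.7018° = -0.00000459 × 111195 × 0.5045 ≈ -0.257489 m.
Distance: √(0.175688² + 0.257489²) ≈ 0.311716 m.
That is 0.311716 m = 31.172 cm.

31.2 centimeters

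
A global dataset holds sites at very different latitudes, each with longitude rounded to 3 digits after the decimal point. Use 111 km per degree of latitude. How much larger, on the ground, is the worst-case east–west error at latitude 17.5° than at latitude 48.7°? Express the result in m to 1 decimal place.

16.3 m

Rounding to 3 decimal places leaves the longitude within ±0.0005° of the true value.
At 17.5°: 0.0005° × 111000 × cos 17.5° = 0.0005 × 111000 × 0.9537 ≈ 52.931 m.
Error at 48.7° = 0.0005° × 111000 × cos 48.7° ≈ 55.5 × 0.6600 = 36.63 m.
So the lower-latitude error exceeds the higher by 52.931 − 36.63 = 16.301 m.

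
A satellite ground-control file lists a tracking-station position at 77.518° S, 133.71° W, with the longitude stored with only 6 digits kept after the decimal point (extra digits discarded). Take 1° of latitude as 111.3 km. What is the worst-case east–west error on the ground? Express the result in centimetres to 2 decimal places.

2.41 centimetres

Truncating at 6 decimal places can drop up to a full unit in the last place, so the longitude may be off by as much as 1e-06°.
One degree of longitude at 77.518° is 111300 × cos 77.518° ≈ 111300 × 0.2161 = 24055.6 m.
So at most 1e-06° × 24055.6 ≈ 0.0240556 m east–west.
That is 0.0240556 m = 2.4056 cm.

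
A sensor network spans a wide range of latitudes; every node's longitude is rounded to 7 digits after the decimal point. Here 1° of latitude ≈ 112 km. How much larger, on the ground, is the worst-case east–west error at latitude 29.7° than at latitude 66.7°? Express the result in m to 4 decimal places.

0.0026 m

Rounding to 7 decimal places leaves the longitude within ±5e-08° of the true value.
At 29.7°: 5e-08° × 112000 × cos 29.7° = 5e-08 × 112000 × 0.8686 ≈ 0.0048643 m.
Error at 66.7° = 5e-08° × 112000 × cos 66.7° ≈ 0.0056 × 0.3955 = 0.0022151 m.
Difference: 0.0048643 − 0.0022151 = 0.0026493 m.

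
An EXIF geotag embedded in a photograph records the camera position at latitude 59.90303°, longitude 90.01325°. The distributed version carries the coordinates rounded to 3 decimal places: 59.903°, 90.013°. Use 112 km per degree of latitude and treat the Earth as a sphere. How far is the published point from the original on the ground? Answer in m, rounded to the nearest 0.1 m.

The latitude changed by +0.00003° and the longitude by +0.00025°.
North–south shift: 0.00003 × 112000 = 3.36 m.
E–W at 59.903°: 0.00025° × 112000 × cos 59.903° = 0.00025 × 112000 × 0.5015 ≈ 14.041 m.
Distance: √(3.36² + 14.041²) ≈ 14.4375 m.

14.4 m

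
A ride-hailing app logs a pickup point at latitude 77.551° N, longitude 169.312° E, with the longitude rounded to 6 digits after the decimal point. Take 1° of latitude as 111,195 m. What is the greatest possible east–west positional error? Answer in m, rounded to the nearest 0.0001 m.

0.0120 m

Rounding to 6 decimal places leaves the longitude within ±5e-07° of the true value.
At latitude 77.551° a degree of longitude spans 111195 m × cos 77.551° = 111195 × 0.2156 ≈ 23970.4 m.
East–west error: 5e-07° × 23970.4 m/° ≈ 0.0119852 m.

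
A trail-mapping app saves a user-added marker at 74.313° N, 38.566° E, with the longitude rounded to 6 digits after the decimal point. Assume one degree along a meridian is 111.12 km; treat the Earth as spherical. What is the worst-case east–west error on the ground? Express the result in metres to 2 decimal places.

Rounding to 6 decimal places leaves the longitude within ±5e-07° of the true value.
One degree of longitude at 74.313° is 111120 × cos 74.313° ≈ 111120 × 0.2704 = 30044.8 m.
East–west error: 5e-07° × 30044.8 m/° ≈ 0.0150224 m.

0.02 metres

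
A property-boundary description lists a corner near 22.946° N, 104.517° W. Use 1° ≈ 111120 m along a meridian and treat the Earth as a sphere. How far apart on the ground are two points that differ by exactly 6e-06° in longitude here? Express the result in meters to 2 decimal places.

0.61 meters

6e-06° of longitude at 22.946° is 6e-06 × 111120 × cos 22.946° ≈ 6e-06 × 102327 = 0.613964 m.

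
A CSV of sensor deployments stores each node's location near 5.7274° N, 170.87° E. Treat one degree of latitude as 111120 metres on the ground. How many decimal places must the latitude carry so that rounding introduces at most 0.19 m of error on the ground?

6 decimal places

One degree of latitude covers 111120 m.
With N decimal places the half-ulp bound is 0.5·10⁻ᴺ°, or 0.5·10⁻ᴺ × 111120 m on the ground.
Setting 55560 × 10⁻ᴺ ≤ 0.19 gives 10ᴺ ≥ 2.924e+05, i.e. N ≥ 5.47.
At 5 places the error can reach 0.556 m, but 6 places keeps it to 0.0556 m.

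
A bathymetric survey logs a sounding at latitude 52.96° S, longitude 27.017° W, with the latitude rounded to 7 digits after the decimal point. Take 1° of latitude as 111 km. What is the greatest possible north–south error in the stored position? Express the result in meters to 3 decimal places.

0.006 meters

Rounding to 7 decimal places leaves the latitude within ±5e-08° of the true value.
North–south distance: 5e-08° × 111000 m/° = 0.00555 m.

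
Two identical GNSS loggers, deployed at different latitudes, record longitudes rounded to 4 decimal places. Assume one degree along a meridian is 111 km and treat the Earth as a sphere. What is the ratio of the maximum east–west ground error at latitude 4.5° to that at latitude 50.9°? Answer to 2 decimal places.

1.58

Rounding to 4 decimal places leaves the longitude within ±5e-05° of the true value.
Error at 4.5° = 5e-05° × 111000 × cos 4.5° ≈ 5.55 × 0.9969 = 5.5329 m.
At 50.9°: 5e-05° × 111000 × cos 50.9° = 5e-05 × 111000 × 0.6307 ≈ 3.5003 m.
Ratio: 5.5329 / 3.5003 = cos 4.5° / cos 50.9° ≈ 1.5807.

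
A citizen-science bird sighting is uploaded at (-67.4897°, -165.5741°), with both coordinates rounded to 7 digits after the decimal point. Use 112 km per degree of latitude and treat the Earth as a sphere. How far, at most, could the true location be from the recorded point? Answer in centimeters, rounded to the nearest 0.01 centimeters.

Rounding to 7 decimal places leaves each coordinate within ±5e-08° of the true value.
N–S: 5e-08° × 112000 m/° = 0.0056 m.
E–W at 67.4897°: 5e-08° × 112000 × cos 67.4897° = 5e-08 × 112000 × 0.3828 ≈ 0.00214396 m.
Worst case both components are at the extreme and orthogonal: √(0.0056² + 0.00214396²) ≈ 0.00599638 m.
That is 0.00599638 m = 0.59964 cm.

0.60 centimeters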